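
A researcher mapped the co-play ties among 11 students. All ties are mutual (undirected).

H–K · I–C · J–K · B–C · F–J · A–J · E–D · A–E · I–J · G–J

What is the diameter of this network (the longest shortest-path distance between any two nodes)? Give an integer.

Eccentricity of each node (its greatest distance to any other): A:4, B:6, C:5, D:6, E:5, F:4, G:4, H:5, I:4, J:3, K:4.
The maximum eccentricity is 6, realized for instance by the pair B–D via B – C – I – J – A – E – D. So the diameter is 6.

6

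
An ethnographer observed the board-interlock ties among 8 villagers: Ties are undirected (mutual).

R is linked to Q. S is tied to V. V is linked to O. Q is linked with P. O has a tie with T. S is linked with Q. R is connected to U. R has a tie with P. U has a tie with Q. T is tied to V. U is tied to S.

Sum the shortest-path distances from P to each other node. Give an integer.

17

Distances from P: O:4, Q:1, R:1, S:2, T:4, U:2, V:3.
Sum = 4 + 1 + 1 + 2 + 4 + 2 + 3 = 17.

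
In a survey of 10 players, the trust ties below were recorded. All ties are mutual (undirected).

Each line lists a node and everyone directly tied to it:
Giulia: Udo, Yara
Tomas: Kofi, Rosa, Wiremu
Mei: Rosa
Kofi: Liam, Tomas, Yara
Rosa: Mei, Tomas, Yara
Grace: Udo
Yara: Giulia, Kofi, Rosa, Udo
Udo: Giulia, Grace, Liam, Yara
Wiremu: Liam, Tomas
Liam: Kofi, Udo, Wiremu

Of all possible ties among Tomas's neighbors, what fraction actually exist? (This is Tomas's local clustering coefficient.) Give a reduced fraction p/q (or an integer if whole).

0

Tomas's neighbors: Kofi, Rosa, and Wiremu (k = 3).
Possible neighbor pairs: C(3,2) = 3. Edges among them: none → e = 0.
Clustering(Tomas) = 0/3 = 0.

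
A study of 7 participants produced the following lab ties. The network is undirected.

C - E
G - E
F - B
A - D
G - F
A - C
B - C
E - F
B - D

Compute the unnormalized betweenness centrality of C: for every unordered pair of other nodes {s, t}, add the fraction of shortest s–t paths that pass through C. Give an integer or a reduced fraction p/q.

Pairs whose geodesics pass through C — A–E: 1; A–G: 1; A–F: 2/3; A–B: 1/2; E–D: 2/3; E–B: 1/2.
All other pairs contribute 0.
Summing the contributions gives betweenness(C) = 13/3.

13/3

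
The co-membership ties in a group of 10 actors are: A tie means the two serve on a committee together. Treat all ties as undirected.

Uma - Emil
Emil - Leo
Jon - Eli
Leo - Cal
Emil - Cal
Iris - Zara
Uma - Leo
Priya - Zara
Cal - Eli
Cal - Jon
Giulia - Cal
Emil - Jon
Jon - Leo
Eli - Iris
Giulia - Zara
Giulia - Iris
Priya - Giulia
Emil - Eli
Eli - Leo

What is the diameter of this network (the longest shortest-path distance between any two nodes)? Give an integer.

Eccentricity of each node (its greatest distance to any other): Cal:2, Eli:3, Emil:3, Giulia:3, Iris:3, Jon:3, Leo:3, Priya:4, Uma:4, Zara:4.
The maximum eccentricity is 4, realized for instance by the pair Uma–Priya via Uma – Emil – Cal – Giulia – Priya. So the diameter is 4.

4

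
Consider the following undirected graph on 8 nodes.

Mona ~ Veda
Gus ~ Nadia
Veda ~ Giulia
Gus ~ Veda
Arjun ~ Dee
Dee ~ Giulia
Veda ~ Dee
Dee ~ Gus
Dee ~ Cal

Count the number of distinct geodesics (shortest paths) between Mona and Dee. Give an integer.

1

The shortest distance is 2, and the only length-2 path is Mona–Veda–Dee. So there is exactly 1 shortest path.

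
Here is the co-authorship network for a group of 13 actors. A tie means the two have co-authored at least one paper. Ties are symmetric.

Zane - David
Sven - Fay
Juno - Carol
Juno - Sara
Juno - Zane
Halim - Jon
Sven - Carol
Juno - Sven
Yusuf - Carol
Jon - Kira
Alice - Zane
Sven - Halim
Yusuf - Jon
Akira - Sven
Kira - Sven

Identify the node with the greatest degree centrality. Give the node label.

Degrees — Akira:1, Alice:1, Carol:3, David:1, Fay:1, Halim:2, Jon:3, Juno:4, Kira:2, Sara:1, Sven:6, Yusuf:2, Zane:3.
The maximum is 6, attained only by Sven.

Sven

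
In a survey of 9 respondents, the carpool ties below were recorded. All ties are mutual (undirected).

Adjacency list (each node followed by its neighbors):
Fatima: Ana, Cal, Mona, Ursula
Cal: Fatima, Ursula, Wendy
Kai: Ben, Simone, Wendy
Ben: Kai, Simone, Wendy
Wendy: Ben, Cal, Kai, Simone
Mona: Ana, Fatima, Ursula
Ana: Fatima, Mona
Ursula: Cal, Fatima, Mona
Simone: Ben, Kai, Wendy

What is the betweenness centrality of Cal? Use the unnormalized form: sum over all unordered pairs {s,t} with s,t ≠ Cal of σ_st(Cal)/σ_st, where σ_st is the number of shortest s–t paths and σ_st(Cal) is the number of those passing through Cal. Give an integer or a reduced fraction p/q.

Pairs whose geodesics pass through Cal — Ben–Mona: 2/2; Ben–Ursula: 1; Ben–Fatima: 1; Ben–Ana: 1; Simone–Mona: 2/2; Simone–Ursula: 1; Simone–Fatima: 1; Simone–Ana: 1; Kai–Mona: 2/2; Kai–Ursula: 1; Kai–Fatima: 1; Kai–Ana: 1; Wendy–Mona: 2/2; Wendy–Ursula: 1 … (+2 more pairs).
All other pairs contribute 0.
Summing the contributions gives betweenness(Cal) = 16.

16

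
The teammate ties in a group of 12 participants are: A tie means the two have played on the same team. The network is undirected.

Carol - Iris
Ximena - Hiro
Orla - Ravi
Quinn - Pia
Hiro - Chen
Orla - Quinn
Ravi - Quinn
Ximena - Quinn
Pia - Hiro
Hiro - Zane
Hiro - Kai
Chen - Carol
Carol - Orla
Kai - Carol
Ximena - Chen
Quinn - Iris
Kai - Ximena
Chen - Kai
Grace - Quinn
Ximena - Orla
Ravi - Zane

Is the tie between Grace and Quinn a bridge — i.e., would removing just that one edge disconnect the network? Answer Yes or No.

Without the Grace–Quinn edge there is no alternate route between Grace and Quinn, so the network disconnects. It is a bridge.

Yes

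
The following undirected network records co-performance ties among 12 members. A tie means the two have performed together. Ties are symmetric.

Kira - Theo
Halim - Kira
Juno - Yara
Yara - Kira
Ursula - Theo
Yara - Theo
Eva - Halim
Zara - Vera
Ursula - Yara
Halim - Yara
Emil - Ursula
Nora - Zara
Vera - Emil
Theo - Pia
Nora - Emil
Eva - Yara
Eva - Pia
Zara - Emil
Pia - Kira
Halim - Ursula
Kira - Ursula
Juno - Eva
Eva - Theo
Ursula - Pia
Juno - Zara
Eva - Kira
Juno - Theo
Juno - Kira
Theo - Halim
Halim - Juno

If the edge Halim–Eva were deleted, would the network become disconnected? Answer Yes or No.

No

Even without that edge, Halim still reaches Eva via Halim – Juno – Eva, so the network stays connected. Not a bridge.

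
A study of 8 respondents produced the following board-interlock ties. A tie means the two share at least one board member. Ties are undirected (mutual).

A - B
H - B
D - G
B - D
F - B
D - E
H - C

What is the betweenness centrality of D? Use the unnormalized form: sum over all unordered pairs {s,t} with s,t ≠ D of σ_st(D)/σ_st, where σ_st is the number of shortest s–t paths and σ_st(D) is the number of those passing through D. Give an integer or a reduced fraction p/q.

11

Pairs whose geodesics pass through D — G–A: 1; G–H: 1; G–F: 1; G–E: 1; G–B: 1; G–C: 1; A–E: 1; H–E: 1; F–E: 1; E–B: 1; E–C: 1.
All other pairs contribute 0.
Summing the contributions gives betweenness(D) = 11.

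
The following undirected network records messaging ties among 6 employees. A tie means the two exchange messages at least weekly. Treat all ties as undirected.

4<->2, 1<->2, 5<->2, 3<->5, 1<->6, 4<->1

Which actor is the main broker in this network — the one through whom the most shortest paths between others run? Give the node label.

2

Unnormalized betweenness of each node: 1:4, 2:6, 3:0, 4:0, 5:4, 6:0.
2 has the largest value, 6, making it the main broker — the node through which the most shortest paths run.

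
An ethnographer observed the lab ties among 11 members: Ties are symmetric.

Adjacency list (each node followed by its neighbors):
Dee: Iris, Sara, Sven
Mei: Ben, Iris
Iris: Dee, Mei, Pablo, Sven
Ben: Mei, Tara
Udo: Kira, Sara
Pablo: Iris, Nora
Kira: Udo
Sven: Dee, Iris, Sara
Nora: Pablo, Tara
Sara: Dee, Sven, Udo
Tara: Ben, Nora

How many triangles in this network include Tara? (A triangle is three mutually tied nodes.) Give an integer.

Tara's neighbors are Ben and Nora, but none of them are tied to each other, so no triangle contains Tara.

0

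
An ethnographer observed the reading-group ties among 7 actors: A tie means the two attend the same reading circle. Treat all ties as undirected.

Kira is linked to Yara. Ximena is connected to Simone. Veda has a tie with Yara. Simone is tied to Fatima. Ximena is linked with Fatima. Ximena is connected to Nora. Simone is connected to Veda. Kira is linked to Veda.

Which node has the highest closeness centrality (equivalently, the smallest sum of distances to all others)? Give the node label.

Simone

Farness (sum of distances to all others) for each node — Fatima:12, Kira:14, Nora:16, Simone:9, Veda:10, Ximena:11, Yara:14.
The smallest farness is 9, for Simone, so Simone has the highest closeness.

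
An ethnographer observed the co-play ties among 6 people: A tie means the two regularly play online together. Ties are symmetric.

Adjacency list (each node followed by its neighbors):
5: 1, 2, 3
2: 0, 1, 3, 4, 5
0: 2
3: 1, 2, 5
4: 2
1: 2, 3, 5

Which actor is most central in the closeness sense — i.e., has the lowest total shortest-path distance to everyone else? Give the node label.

2

Farness (sum of distances to all others) for each node — 0:9, 1:7, 2:5, 3:7, 4:9, 5:7.
The smallest farness is 5, for 2, so 2 has the highest closeness.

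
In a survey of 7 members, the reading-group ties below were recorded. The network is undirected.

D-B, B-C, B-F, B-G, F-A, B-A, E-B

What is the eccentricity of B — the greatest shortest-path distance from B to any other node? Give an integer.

Distances from B: A:1, C:1, D:1, E:1, F:1, G:1.
The largest is 1 (to G, A, E, D, F, and C), so the eccentricity of B is 1.

1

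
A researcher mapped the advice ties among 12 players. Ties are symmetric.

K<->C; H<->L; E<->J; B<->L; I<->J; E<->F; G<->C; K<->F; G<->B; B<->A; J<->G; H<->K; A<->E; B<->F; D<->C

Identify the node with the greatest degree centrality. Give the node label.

Degrees — A:2, B:4, C:3, D:1, E:3, F:3, G:3, H:2, I:1, J:3, K:3, L:2.
The maximum is 4, attained only by B.

B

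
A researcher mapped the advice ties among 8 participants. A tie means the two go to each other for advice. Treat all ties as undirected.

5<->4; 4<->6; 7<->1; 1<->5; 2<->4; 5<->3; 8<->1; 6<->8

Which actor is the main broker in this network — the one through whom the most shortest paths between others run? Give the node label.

Unnormalized betweenness of each node: 1:8, 2:0, 3:0, 4:8, 5:10, 6:2, 7:0, 8:2.
5 has the largest value, 10, making it the main broker — the node through which the most shortest paths run.

5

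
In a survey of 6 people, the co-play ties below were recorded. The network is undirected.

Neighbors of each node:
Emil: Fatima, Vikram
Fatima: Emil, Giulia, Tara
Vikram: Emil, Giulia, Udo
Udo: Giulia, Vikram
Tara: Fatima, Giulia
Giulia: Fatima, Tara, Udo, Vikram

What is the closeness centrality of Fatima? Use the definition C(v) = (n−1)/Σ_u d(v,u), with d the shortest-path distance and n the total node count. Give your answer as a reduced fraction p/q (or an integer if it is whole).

Distances from Fatima: Emil:1, Giulia:1, Tara:1, Udo:2, Vikram:2. Sum = 7.
n = 6, so closeness = 5/7.

5/7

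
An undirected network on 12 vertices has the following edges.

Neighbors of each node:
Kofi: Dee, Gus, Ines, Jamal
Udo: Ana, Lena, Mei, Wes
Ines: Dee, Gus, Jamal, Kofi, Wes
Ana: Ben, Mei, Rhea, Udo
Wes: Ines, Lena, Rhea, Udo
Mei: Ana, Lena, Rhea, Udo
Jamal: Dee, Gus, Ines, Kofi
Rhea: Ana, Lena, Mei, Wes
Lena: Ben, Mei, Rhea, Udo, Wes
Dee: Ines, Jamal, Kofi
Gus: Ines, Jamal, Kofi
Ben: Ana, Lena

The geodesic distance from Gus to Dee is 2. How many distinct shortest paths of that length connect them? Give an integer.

3

The shortest distance is 2. The length-2 paths are: Gus–Jamal–Dee; Gus–Kofi–Dee; Gus–Ines–Dee.
That gives 3 distinct shortest paths.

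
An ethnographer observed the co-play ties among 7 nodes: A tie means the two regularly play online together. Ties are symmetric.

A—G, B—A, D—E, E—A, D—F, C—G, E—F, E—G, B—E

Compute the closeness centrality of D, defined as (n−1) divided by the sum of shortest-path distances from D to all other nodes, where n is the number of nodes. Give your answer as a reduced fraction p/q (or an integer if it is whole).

Distances from D: A:2, B:2, C:3, E:1, F:1, G:2. Sum = 11.
n = 7, so closeness = 6/11.

6/11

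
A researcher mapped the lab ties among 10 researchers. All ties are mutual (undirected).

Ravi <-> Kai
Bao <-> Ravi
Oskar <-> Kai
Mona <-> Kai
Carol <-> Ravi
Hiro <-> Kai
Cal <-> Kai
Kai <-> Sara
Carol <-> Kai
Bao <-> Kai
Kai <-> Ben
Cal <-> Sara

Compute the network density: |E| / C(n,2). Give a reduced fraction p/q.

4/15

There are 12 edges and 10 nodes, so the maximum possible is C(10,2) = 45.
Density = 12/45 = 4/15.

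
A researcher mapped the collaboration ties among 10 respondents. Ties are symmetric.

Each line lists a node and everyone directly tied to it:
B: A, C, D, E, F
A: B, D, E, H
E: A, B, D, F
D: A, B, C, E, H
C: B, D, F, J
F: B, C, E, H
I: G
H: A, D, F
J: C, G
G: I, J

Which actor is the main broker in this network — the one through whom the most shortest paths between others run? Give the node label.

C

Unnormalized betweenness of each node: A:2/3, B:47/12, C:73/4, D:6, E:7/12, F:4, G:8, H:7/12, I:0, J:14.
C has the largest value, 73/4, making it the main broker — the node through which the most shortest paths run.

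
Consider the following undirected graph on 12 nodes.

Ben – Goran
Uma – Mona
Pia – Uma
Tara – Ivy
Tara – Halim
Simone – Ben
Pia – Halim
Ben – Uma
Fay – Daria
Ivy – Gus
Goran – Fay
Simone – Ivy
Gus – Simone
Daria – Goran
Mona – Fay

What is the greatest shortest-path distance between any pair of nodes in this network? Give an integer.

Eccentricity of each node (its greatest distance to any other): Ben:3, Daria:5, Fay:5, Goran:4, Gus:4, Halim:5, Ivy:4, Mona:4, Pia:4, Simone:3, Tara:5, Uma:3.
The maximum eccentricity is 5, realized for instance by the pair Daria–Halim via Daria – Goran – Ben – Uma – Pia – Halim. So the diameter is 5.

5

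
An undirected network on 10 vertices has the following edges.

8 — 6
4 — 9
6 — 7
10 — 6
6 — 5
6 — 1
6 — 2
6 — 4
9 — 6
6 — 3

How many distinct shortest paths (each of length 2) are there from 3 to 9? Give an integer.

The shortest distance is 2, and the only length-2 path is 3–6–9. So there is exactly 1 shortest path.

1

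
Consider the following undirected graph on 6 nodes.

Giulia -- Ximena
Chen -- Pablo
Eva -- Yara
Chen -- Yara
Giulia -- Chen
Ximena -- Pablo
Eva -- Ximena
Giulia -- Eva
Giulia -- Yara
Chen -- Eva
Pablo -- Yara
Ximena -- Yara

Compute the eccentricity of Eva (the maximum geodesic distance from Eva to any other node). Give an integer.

Distances from Eva: Chen:1, Giulia:1, Pablo:2, Ximena:1, Yara:1.
The largest is 2 (to Pablo), so the eccentricity of Eva is 2.

2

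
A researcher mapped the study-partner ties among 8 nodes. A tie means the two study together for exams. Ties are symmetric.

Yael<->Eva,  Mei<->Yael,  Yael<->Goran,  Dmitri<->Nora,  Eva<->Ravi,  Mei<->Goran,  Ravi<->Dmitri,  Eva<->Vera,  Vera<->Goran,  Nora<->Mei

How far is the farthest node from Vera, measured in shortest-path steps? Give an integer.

3

Distances from Vera: Dmitri:3, Eva:1, Goran:1, Mei:2, Nora:3, Ravi:2, Yael:2.
The largest is 3 (to Nora and Dmitri), so the eccentricity of Vera is 3.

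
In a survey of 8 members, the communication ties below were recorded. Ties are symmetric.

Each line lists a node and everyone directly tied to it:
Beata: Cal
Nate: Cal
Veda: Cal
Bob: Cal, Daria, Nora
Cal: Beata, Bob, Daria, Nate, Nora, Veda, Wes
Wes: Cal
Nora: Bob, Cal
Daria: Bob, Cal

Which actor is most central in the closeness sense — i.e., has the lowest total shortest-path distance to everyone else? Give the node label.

Farness (sum of distances to all others) for each node — Beata:13, Bob:11, Cal:7, Daria:12, Nate:13, Nora:12, Veda:13, Wes:13.
The smallest farness is 7, for Cal, so Cal has the highest closeness.

Cal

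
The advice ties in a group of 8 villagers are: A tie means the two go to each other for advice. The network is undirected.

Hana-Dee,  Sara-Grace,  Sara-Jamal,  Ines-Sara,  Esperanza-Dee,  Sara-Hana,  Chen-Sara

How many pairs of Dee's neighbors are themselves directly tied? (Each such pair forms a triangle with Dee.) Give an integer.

Dee's neighbors are Esperanza and Hana, but none of them are tied to each other, so no triangle contains Dee.

0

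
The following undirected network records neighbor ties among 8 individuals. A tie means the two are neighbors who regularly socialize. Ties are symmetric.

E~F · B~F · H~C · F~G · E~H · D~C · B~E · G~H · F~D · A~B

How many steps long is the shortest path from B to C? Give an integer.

3

One shortest route is B – F – D – C, which uses 3 edges, and at distance 2 from B we only reach {D, G, H}, which does not include C. So d(B,C) = 3.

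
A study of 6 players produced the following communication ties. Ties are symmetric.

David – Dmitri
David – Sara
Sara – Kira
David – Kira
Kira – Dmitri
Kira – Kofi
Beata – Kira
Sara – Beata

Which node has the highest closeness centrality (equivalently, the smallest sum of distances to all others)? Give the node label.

Kira

Farness (sum of distances to all others) for each node — Beata:8, David:7, Dmitri:8, Kira:5, Kofi:9, Sara:7.
The smallest farness is 5, for Kira, so Kira has the highest closeness.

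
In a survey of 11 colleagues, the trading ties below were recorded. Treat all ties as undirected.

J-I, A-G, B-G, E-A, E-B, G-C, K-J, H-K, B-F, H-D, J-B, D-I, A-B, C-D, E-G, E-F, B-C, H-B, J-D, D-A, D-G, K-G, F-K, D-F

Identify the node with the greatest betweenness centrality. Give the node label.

Unnormalized betweenness of each node: A:3/4, B:47/6, C:1/6, D:65/6, E:7/12, F:7/4, G:55/12, H:2/3, I:0, J:35/12, K:23/12.
D has the largest value, 65/6, making it the main broker — the node through which the most shortest paths run.

D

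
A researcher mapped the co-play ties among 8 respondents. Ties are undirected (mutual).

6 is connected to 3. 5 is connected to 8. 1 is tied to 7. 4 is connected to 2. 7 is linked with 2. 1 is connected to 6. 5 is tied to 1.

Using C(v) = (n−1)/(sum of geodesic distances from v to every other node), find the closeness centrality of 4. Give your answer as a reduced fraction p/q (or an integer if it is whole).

Distances from 4: 1:3, 2:1, 3:5, 5:4, 6:4, 7:2, 8:5. Sum = 24.
n = 8, so closeness = 7/24.

7/24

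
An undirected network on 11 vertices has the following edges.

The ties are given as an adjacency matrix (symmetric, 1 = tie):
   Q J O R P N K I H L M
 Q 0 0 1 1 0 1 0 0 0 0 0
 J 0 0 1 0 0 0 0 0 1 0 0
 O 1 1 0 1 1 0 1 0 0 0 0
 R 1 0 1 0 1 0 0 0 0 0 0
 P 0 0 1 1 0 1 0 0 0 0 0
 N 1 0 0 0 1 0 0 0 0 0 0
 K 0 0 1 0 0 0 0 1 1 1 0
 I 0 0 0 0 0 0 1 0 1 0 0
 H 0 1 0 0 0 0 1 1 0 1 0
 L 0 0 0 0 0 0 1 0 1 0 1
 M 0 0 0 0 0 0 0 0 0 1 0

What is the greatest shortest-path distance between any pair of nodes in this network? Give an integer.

Eccentricity of each node (its greatest distance to any other): H:4, I:4, J:3, K:3, L:4, M:5, N:5, O:3, P:4, Q:4, R:4.
The maximum eccentricity is 5, realized for instance by the pair N–M via N – Q – O – K – L – M. So the diameter is 5.

5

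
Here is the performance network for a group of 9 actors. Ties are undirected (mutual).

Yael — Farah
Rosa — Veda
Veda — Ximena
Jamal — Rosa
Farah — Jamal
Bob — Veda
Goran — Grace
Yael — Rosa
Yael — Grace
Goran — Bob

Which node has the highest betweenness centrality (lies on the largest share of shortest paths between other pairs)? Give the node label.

Veda

Unnormalized betweenness of each node: Bob:23/6, Farah:4/3, Goran:17/6, Grace:4, Jamal:11/6, Rosa:65/6, Veda:11, Ximena:0, Yael:25/3.
Veda has the largest value, 11, making it the main broker — the node through which the most shortest paths run.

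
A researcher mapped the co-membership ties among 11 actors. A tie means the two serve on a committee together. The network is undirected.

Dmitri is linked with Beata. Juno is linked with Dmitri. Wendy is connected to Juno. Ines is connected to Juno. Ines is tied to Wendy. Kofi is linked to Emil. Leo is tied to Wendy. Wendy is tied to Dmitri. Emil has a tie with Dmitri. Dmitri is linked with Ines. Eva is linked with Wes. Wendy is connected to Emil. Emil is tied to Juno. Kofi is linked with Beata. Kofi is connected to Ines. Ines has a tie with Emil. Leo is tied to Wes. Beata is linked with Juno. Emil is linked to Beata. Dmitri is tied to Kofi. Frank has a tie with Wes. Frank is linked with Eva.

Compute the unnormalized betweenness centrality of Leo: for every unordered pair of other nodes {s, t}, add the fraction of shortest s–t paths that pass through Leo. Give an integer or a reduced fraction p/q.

21

Pairs whose geodesics pass through Leo — Beata–Wes: 3/3; Beata–Frank: 3/3; Beata–Eva: 3/3; Ines–Wes: 1; Ines–Frank: 1; Ines–Eva: 1; Dmitri–Wes: 1; Dmitri–Frank: 1; Dmitri–Eva: 1; Wendy–Wes: 1; Wendy–Frank: 1; Wendy–Eva: 1; Kofi–Wes: 3/3; Kofi–Frank: 3/3 … (+7 more pairs).
All other pairs contribute 0.
Summing the contributions gives betweenness(Leo) = 21.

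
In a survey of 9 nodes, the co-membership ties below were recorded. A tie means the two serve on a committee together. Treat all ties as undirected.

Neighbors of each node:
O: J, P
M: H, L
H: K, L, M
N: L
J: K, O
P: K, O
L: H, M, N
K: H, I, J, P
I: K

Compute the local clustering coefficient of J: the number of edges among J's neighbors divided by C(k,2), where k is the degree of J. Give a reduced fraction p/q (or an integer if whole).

J's neighbors: K and O (k = 2).
Possible neighbor pairs: C(2,2) = 1. Edges among them: none → e = 0.
Clustering(J) = 0/1.

0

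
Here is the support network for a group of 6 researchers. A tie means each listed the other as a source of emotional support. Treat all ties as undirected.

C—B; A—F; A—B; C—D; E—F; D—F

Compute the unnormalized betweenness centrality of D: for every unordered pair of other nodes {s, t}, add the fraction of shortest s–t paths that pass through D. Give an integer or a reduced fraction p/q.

2

Pairs whose geodesics pass through D — E–C: 1; C–F: 1.
All other pairs contribute 0.
Summing the contributions gives betweenness(D) = 2.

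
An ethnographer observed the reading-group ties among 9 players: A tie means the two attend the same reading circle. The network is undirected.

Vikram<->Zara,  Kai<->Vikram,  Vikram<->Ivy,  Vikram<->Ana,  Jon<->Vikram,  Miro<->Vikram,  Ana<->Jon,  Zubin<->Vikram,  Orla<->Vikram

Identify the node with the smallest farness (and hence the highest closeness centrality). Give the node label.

Vikram

Farness (sum of distances to all others) for each node — Ana:14, Ivy:15, Jon:14, Kai:15, Miro:15, Orla:15, Vikram:8, Zara:15, Zubin:15.
The smallest farness is 8, for Vikram, so Vikram has the highest closeness.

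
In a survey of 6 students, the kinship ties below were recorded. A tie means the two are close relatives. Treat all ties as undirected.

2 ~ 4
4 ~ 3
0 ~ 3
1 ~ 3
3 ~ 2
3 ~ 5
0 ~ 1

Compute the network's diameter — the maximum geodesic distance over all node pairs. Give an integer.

Eccentricity of each node (its greatest distance to any other): 0:2, 1:2, 2:2, 3:1, 4:2, 5:2.
The maximum eccentricity is 2, realized for instance by the pair 5–0 via 5 – 3 – 0. So the diameter is 2.

2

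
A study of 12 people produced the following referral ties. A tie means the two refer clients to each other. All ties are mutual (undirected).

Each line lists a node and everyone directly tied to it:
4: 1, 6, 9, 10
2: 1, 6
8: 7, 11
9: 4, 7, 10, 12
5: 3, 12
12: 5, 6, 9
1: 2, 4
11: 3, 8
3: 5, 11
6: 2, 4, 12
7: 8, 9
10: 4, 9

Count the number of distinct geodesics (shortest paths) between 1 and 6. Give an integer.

The shortest distance is 2. The length-2 paths are: 1–4–6; 1–2–6.
That gives 2 distinct shortest paths.

2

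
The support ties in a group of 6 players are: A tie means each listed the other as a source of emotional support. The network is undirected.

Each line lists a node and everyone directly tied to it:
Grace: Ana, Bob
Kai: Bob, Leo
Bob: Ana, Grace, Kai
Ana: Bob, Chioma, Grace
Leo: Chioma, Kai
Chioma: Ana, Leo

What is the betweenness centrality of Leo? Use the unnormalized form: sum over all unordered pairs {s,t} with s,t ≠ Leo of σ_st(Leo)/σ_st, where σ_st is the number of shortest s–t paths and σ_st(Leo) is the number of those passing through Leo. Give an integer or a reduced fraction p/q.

1

Pairs whose geodesics pass through Leo — Kai–Chioma: 1.
All other pairs contribute 0.
Summing the contributions gives betweenness(Leo) = 1.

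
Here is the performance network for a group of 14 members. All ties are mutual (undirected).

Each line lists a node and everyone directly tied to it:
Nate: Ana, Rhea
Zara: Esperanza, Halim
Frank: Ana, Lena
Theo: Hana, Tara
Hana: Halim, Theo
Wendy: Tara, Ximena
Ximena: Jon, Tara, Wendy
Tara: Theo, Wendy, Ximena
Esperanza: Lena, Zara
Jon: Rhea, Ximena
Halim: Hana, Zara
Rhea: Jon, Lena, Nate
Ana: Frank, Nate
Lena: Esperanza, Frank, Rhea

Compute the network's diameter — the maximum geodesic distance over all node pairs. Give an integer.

6

Eccentricity of each node (its greatest distance to any other): Ana:6, Esperanza:5, Frank:6, Halim:5, Hana:6, Jon:5, Lena:5, Nate:6, Rhea:5, Tara:5, Theo:6, Wendy:5, Ximena:5, Zara:5.
The maximum eccentricity is 6, realized for instance by the pair Theo–Frank via Theo – Tara – Ximena – Jon – Rhea – Lena – Frank. So the diameter is 6.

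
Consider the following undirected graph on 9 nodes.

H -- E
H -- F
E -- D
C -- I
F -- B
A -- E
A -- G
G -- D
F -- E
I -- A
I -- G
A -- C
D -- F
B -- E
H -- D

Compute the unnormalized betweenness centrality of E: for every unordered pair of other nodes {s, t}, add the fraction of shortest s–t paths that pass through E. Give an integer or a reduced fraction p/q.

Pairs whose geodesics pass through E — I–B: 1; I–F: 1/2; I–H: 1/2; C–B: 1; C–F: 1; C–D: 1/3; C–H: 1; A–B: 1; A–F: 1; A–D: 1/2; A–H: 1; G–B: 2/3; B–D: 1/2; B–H: 1/2.
All other pairs contribute 0.
Summing the contributions gives betweenness(E) = 21/2.

21/2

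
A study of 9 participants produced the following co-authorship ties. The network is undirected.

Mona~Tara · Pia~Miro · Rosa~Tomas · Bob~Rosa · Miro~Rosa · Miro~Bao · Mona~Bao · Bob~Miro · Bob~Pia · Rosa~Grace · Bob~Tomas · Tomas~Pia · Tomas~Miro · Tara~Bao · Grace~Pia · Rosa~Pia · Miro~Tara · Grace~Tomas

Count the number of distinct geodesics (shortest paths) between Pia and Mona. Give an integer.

The shortest distance is 3. The length-3 paths are: Pia–Miro–Bao–Mona; Pia–Miro–Tara–Mona.
That gives 2 distinct shortest paths.

2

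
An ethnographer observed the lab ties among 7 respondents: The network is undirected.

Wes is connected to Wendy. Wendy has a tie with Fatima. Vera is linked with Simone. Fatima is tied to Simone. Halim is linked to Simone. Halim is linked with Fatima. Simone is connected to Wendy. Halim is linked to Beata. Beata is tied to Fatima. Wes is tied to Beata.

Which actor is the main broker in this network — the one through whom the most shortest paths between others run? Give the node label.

Simone

Unnormalized betweenness of each node: Beata:3/2, Fatima:2, Halim:1, Simone:11/2, Vera:0, Wendy:5/2, Wes:1/2.
Simone has the largest value, 11/2, making it the main broker — the node through which the most shortest paths run.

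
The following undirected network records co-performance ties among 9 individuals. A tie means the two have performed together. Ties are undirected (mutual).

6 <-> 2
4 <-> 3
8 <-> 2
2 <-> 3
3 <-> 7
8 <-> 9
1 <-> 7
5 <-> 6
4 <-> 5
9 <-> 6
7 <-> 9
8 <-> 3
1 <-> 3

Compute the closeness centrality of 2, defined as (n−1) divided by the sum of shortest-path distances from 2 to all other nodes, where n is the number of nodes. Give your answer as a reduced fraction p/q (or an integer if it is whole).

8/13

Distances from 2: 1:2, 3:1, 4:2, 5:2, 6:1, 7:2, 8:1, 9:2. Sum = 13.
n = 9, so closeness = 8/13.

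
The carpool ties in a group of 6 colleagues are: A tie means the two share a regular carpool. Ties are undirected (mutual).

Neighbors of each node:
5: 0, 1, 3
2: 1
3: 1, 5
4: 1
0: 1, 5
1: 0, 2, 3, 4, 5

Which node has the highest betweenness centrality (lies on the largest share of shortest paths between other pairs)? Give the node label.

1

Unnormalized betweenness of each node: 0:0, 1:15/2, 2:0, 3:0, 4:0, 5:1/2.
1 has the largest value, 15/2, making it the main broker — the node through which the most shortest paths run.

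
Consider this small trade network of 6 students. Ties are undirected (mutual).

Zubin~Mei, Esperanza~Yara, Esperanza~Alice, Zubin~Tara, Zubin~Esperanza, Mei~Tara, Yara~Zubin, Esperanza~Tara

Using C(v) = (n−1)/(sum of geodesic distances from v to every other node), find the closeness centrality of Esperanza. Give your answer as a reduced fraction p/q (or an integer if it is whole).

5/6

Distances from Esperanza: Alice:1, Mei:2, Tara:1, Yara:1, Zubin:1. Sum = 6.
n = 6, so closeness = 5/6.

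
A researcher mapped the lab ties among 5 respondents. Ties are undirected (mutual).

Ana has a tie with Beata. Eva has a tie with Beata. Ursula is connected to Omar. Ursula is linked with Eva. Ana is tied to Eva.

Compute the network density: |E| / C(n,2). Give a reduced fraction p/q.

There are 5 edges and 5 nodes, so the maximum possible is C(5,2) = 10.
Density = 5/10 = 1/2.

1/2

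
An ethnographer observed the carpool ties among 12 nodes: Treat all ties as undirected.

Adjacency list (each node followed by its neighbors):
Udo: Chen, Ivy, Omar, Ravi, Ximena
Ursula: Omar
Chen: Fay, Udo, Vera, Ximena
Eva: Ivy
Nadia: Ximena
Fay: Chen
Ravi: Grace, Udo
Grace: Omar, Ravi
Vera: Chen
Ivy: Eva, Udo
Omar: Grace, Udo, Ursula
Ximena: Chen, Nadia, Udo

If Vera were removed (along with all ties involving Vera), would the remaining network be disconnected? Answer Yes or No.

No

Even without Vera, every remaining node can still reach every other (the residual graph is connected), so Vera is not a cut vertex.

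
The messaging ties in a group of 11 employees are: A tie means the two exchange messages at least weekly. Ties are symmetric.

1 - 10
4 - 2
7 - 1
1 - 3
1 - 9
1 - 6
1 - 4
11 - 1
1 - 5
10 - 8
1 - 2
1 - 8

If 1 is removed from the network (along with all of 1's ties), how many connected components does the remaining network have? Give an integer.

Without 1, the remaining ties split the others into: {2, 4}; {8, 10}; {9}; {7}; {5}; {6}; {3}; {11}.
That's 8 separate components.

8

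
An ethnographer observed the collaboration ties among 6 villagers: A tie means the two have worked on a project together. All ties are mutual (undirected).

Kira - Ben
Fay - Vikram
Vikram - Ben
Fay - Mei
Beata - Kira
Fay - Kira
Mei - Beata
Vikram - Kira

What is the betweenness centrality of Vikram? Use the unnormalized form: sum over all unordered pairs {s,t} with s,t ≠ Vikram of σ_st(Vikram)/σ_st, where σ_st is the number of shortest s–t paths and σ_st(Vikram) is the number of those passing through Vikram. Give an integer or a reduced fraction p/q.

Pairs whose geodesics pass through Vikram — Ben–Fay: 1/2; Ben–Mei: 1/3.
All other pairs contribute 0.
Summing the contributions gives betweenness(Vikram) = 5/6.

5/6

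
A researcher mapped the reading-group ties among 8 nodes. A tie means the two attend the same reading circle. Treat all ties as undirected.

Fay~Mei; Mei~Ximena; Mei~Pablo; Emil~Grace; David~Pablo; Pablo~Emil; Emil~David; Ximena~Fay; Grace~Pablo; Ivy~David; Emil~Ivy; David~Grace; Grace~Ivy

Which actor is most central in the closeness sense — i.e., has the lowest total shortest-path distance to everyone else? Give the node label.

Pablo

Farness (sum of distances to all others) for each node — David:12, Emil:12, Fay:17, Grace:12, Ivy:16, Mei:12, Pablo:10, Ximena:17.
The smallest farness is 10, for Pablo, so Pablo has the highest closeness.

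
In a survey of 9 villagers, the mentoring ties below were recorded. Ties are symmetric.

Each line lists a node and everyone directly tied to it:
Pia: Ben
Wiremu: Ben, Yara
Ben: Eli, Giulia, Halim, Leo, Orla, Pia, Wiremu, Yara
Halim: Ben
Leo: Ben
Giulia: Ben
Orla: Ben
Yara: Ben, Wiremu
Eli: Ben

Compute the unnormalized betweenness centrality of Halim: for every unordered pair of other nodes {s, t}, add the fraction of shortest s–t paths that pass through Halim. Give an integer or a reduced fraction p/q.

No shortest path between any pair of other nodes passes through Halim.
Summing the contributions gives betweenness(Halim) = 0.

0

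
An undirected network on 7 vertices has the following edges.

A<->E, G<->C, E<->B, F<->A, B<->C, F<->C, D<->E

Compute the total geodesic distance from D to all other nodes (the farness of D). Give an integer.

15

Distances from D: A:2, B:2, C:3, E:1, F:3, G:4.
Sum = 2 + 2 + 3 + 1 + 3 + 4 = 15.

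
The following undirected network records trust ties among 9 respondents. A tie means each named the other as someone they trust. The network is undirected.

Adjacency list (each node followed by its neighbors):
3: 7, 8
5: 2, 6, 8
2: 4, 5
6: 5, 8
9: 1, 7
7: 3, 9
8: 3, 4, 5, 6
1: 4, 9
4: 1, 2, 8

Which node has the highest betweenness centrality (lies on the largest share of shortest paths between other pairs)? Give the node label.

Unnormalized betweenness of each node: 1:9/2, 2:4/3, 3:11/2, 4:53/6, 5:7/3, 6:0, 7:17/6, 8:37/3, 9:7/3.
8 has the largest value, 37/3, making it the main broker — the node through which the most shortest paths run.

8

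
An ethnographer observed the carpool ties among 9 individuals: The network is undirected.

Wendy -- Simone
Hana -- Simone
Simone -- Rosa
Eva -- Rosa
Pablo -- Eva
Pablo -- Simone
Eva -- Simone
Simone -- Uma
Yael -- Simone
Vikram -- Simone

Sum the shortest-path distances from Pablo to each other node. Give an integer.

Distances from Pablo: Eva:1, Hana:2, Rosa:2, Simone:1, Uma:2, Vikram:2, Wendy:2, Yael:2.
Sum = 1 + 2 + 2 + 1 + 2 + 2 + 2 + 2 = 14.

14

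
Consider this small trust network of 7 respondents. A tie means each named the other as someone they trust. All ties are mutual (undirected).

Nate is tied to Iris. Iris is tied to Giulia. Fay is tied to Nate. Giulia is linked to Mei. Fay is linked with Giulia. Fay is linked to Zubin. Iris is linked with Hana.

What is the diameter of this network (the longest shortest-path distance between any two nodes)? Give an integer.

Eccentricity of each node (its greatest distance to any other): Fay:3, Giulia:2, Hana:4, Iris:3, Mei:3, Nate:3, Zubin:4.
The maximum eccentricity is 4, realized for instance by the pair Hana–Zubin via Hana – Iris – Nate – Fay – Zubin. So the diameter is 4.

4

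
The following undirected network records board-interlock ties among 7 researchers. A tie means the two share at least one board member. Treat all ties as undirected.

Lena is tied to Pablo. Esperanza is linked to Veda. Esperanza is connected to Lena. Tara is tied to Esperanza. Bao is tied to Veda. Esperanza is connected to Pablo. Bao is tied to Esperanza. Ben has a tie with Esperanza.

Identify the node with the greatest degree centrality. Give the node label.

Degrees — Bao:2, Ben:1, Esperanza:6, Lena:2, Pablo:2, Tara:1, Veda:2.
The maximum is 6, attained only by Esperanza.

Esperanza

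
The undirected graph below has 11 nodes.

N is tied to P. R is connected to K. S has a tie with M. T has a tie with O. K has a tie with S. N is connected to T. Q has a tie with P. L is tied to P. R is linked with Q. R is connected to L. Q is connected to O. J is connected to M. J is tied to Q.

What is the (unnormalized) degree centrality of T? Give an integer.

2

T is directly tied to N and O. That is 2 neighbors, so the degree of T is 2.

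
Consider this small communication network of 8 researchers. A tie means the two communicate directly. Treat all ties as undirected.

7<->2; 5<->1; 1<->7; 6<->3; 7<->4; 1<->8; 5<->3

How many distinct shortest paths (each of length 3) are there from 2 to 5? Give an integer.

1

The shortest distance is 3, and the only length-3 path is 2–7–1–5. So there is exactly 1 shortest path.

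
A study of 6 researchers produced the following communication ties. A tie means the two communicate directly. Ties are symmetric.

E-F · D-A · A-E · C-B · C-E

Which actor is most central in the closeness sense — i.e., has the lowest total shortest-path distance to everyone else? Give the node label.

Farness (sum of distances to all others) for each node — A:9, B:13, C:9, D:13, E:7, F:11.
The smallest farness is 7, for E, so E has the highest closeness.

E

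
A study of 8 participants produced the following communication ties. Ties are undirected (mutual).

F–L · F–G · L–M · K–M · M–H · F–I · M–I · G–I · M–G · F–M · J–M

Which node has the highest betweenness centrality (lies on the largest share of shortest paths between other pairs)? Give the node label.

M

Unnormalized betweenness of each node: F:1, G:0, H:0, I:0, J:0, K:0, L:0, M:16.
M has the largest value, 16, making it the main broker — the node through which the most shortest paths run.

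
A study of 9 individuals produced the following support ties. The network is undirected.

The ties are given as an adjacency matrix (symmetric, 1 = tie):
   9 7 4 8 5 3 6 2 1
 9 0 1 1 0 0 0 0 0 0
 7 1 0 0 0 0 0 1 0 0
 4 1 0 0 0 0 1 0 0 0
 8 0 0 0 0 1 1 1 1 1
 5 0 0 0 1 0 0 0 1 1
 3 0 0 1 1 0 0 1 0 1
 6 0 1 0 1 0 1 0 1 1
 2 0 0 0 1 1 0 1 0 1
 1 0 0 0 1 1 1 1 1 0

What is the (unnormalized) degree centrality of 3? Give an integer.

4

3 is directly tied to 1, 4, 6, and 8. That is 4 neighbors, so the degree of 3 is 4.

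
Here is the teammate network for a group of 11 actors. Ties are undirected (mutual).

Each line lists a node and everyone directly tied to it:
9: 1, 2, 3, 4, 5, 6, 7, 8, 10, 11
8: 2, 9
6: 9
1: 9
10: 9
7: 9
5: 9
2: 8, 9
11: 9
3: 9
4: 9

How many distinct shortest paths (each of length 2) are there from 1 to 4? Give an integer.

1

The shortest distance is 2, and the only length-2 path is 1–9–4. So there is exactly 1 shortest path.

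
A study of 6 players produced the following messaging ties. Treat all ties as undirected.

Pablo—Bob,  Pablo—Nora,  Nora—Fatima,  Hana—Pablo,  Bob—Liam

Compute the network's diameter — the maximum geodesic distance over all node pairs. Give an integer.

Eccentricity of each node (its greatest distance to any other): Bob:3, Fatima:4, Hana:3, Liam:4, Nora:3, Pablo:2.
The maximum eccentricity is 4, realized for instance by the pair Fatima–Liam via Fatima – Nora – Pablo – Bob – Liam. So the diameter is 4.

4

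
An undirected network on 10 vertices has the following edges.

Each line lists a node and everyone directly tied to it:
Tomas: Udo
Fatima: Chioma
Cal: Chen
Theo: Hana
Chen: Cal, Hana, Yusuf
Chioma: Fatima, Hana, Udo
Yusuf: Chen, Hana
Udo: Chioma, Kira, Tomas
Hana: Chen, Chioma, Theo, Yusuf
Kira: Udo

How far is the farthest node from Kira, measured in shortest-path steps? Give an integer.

Distances from Kira: Cal:5, Chen:4, Chioma:2, Fatima:3, Hana:3, Theo:4, Tomas:2, Udo:1, Yusuf:4.
The largest is 5 (to Cal), so the eccentricity of Kira is 5.

5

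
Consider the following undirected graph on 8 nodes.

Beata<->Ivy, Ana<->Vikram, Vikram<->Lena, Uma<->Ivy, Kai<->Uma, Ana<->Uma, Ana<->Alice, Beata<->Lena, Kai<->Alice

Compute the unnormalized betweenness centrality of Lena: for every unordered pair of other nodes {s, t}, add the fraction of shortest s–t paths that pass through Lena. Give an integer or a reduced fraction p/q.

Pairs whose geodesics pass through Lena — Ivy–Vikram: 1/2; Alice–Beata: 1/3; Ana–Beata: 1/2; Vikram–Beata: 1.
All other pairs contribute 0.
Summing the contributions gives betweenness(Lena) = 7/3.

7/3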